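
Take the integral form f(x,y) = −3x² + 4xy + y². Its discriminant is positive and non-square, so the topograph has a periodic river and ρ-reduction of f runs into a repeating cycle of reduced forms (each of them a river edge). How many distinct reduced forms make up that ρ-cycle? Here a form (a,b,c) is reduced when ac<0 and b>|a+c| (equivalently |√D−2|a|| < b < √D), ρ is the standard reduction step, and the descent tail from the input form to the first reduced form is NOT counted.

D = 28, ⌊√D⌋ = 5
river: ρ → (1,4,-3)
river: ρ → (-3,2,2)
river: ρ → (2,2,-3)
river: ρ → (-3,4,1)
ρ-cycle length = 4 (tail of 0 descent steps not counted)

4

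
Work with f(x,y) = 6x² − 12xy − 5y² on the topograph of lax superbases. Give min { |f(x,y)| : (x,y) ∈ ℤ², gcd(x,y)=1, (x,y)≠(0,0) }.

descent: ρ → (-5,12,6)  [lands on river]
river: ρ → (6,12,-5)
river: ρ → (-5,8,10)
river: ρ → (10,12,-3)
river: ρ → (-3,12,10)
river: ρ → (10,8,-5)
closes: descent 1, river 6
min |a| on river = 3

3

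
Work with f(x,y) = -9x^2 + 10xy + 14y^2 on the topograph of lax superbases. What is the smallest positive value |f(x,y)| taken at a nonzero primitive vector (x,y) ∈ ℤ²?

river: ρ → (14,18,-5)
river: ρ → (-5,22,6)
river: ρ → (6,14,-17)
river: ρ → (-17,20,3)
river: ρ → (3,22,-10)
river: ρ → (-10,18,7)
river: ρ → (7,24,-1)
river: ρ → (-1,24,7)
river: ρ → (7,18,-10)
river: ρ → (-10,22,3)
river: ρ → (3,20,-17)
river: ρ → (-17,14,6)
river: ρ → (6,22,-5)
river: ρ → (-5,18,14)
river: ρ → (14,10,-9)
river: ρ → (-9,8,15)
river: ρ → (15,22,-2)
river: ρ → (-2,22,15)
river: ρ → (15,8,-9)
river: ρ → (-9,10,14)
closes: descent 0, river 20
min |a| on river = 1

1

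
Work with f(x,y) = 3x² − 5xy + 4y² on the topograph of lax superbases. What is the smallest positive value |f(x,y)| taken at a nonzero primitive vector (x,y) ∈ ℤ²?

translate: b→1 (≡-5 mod 6), so (3,-5,4)→(3,1,2)
flip: (3,1,2)→(2,-1,3)
reduced (well bottom): (2,-1,3) with a≤c, −a<b≤a
well minimum = a = 2

2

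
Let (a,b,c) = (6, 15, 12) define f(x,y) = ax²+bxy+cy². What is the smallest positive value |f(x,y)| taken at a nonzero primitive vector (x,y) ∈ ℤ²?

translate: b→3 (≡15 mod 12), so (6,15,12)→(6,3,3)
flip: (6,3,3)→(3,-3,6)
translate: b→3 (≡-3 mod 6), so (3,-3,6)→(3,3,6)
reduced (well bottom): (3,3,6) with a≤c, −a<b≤a
well minimum = a = 3

3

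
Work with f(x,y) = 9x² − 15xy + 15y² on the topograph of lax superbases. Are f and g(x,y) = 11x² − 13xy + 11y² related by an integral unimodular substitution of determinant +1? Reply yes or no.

D₁ = -315, D₂ = -315
f: translate: b→3 (≡-15 mod 18), so (9,-15,15)→(9,3,9)
f: reduced (well bottom): (9,3,9) with a≤c, −a<b≤a
g: translate: b→9 (≡-13 mod 22), so (11,-13,11)→(11,9,9)
g: flip: (11,9,9)→(9,-9,11)
g: translate: b→9 (≡-9 mod 18), so (9,-9,11)→(9,9,11)
g: reduced (well bottom): (9,9,11) with a≤c, −a<b≤a
reduced forms (9, 3, 9) vs (9, 9, 11) ⇒ inequivalent

no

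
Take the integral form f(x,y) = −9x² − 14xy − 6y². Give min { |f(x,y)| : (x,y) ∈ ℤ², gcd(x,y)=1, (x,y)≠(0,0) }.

translate: b→-4 (≡14 mod 18), so (9,14,6)→(9,-4,1)
flip: (9,-4,1)→(1,4,9)
translate: b→0 (≡4 mod 2), so (1,4,9)→(1,0,5)
reduced (well bottom): (1,0,5) with a≤c, −a<b≤a
well minimum |f| = |-1| = 1 (negative-definite)

1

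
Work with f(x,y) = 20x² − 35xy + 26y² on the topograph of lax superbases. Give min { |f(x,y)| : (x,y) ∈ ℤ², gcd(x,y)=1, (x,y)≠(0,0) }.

translate: b→5 (≡-35 mod 40), so (20,-35,26)→(20,5,11)
flip: (20,5,11)→(11,-5,20)
reduced (well bottom): (11,-5,20) with a≤c, −a<b≤a
well minimum = a = 11

11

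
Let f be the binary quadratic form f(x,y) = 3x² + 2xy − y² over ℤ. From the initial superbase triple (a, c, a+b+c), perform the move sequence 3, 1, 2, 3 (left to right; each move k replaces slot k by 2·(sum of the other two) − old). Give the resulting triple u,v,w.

start (3,-1,4) = (f(1,0),f(0,1),f(1,1))
replace slot 3: 2·(3+(-1)) − 4 = 0 → (3,-1,0)
replace slot 1: 2·((-1)+0) − 3 = -5 → (-5,-1,0)
replace slot 2: 2·((-5)+0) − (-1) = -9 → (-5,-9,0)
replace slot 3: 2·((-5)+(-9)) − 0 = -28 → (-5,-9,-28)

-5,-9,-28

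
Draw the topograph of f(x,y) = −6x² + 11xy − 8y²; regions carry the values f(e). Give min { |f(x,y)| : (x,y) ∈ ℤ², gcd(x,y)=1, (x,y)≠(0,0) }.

translate: b→1 (≡-11 mod 12), so (6,-11,8)→(6,1,3)
flip: (6,1,3)→(3,-1,6)
reduced (well bottom): (3,-1,6) with a≤c, −a<b≤a
well minimum |f| = |-3| = 3 (negative-definite)

3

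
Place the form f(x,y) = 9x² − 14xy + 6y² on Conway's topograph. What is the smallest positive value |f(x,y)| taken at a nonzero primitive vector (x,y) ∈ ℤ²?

translate: b→4 (≡-14 mod 18), so (9,-14,6)→(9,4,1)
flip: (9,4,1)→(1,-4,9)
translate: b→0 (≡-4 mod 2), so (1,-4,9)→(1,0,5)
reduced (well bottom): (1,0,5) with a≤c, −a<b≤a
well minimum = a = 1

1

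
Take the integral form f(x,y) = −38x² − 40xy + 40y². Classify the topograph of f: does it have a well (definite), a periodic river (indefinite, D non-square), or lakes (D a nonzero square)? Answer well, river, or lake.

D = b²−4ac = (-40)² − 4·(-38)·40 = 7680
D > 0 non-square ⇒ indefinite ⇒ periodic river

river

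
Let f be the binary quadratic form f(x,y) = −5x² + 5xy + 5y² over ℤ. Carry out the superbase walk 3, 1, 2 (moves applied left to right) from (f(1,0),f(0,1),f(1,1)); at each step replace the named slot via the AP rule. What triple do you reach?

start (-5,5,5) = (f(1,0),f(0,1),f(1,1))
replace slot 3: 2·((-5)+5) − 5 = -5 → (-5,5,-5)
replace slot 1: 2·(5+(-5)) − (-5) = 5 → (5,5,-5)
replace slot 2: 2·(5+(-5)) − 5 = -5 → (5,-5,-5)

5,-5,-5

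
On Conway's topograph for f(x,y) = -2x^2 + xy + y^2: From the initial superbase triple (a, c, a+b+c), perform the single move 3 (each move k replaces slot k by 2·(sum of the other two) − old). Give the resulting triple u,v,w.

start (-2,1,0) = (f(1,0),f(0,1),f(1,1))
replace slot 3: 2·((-2)+1) − 0 = -2 → (-2,1,-2)

-2,1,-2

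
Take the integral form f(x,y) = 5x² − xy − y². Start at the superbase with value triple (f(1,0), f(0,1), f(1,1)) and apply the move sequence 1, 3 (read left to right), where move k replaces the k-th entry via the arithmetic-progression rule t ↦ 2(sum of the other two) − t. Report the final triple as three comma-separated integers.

start (5,-1,3) = (f(1,0),f(0,1),f(1,1))
replace slot 1: 2·((-1)+3) − 5 = -1 → (-1,-1,3)
replace slot 3: 2·((-1)+(-1)) − 3 = -7 → (-1,-1,-7)

-1,-1,-7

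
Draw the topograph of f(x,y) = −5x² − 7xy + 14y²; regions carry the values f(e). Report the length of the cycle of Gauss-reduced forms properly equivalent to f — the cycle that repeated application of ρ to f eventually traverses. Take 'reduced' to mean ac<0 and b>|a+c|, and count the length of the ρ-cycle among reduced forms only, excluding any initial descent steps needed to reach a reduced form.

D = 329, ⌊√D⌋ = 18
descent: ρ → (14,7,-5)
descent: ρ → (-5,13,8)  [lands on river]
river: ρ → (8,3,-10)
river: ρ → (-10,17,1)
river: ρ → (1,17,-10)
river: ρ → (-10,3,8)
river: ρ → (8,13,-5)
river: ρ → (-5,17,2)
river: ρ → (2,15,-13)
river: ρ → (-13,11,4)
river: ρ → (4,13,-10)
river: ρ → (-10,7,7)
river: ρ → (7,7,-10)
river: ρ → (-10,13,4)
river: ρ → (4,11,-13)
river: ρ → (-13,15,2)
river: ρ → (2,17,-5)
ρ-cycle length = 16 (tail of 2 descent steps not counted)

16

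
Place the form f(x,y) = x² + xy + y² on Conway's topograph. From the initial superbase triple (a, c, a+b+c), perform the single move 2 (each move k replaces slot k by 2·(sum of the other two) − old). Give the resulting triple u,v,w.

start (1,1,3) = (f(1,0),f(0,1),f(1,1))
replace slot 2: 2·(1+3) − 1 = 7 → (1,7,3)

1,7,3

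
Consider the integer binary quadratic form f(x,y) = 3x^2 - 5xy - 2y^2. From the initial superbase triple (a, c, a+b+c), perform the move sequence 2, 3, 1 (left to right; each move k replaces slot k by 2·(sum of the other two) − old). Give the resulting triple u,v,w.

start (3,-2,-4) = (f(1,0),f(0,1),f(1,1))
replace slot 2: 2·(3+(-4)) − (-2) = 0 → (3,0,-4)
replace slot 3: 2·(3+0) − (-4) = 10 → (3,0,10)
replace slot 1: 2·(0+10) − 3 = 17 → (17,0,10)

17,0,10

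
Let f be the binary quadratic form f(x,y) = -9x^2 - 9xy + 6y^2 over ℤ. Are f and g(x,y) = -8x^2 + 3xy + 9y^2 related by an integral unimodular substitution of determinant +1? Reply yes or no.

D₁ = 297, D₂ = 297
river cycle of f (length 4): (6, 9, -9), (-9, 9, 6), (6, 15, -3), (-3, 15, 6)
river cycle of g (length 10): (9, 15, -2), (-2, 17, 1), (1, 17, -2), (-2, 15, 9), (9, 3, -8), (-8, 13, 4), (4, 11, -11), (-11, 11, 4), (4, 13, -8), (-8, 3, 9)
cycles differ ⇒ inequivalent

no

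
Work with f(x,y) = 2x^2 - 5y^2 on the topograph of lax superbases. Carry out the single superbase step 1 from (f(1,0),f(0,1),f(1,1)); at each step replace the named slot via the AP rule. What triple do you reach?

start (2,-5,-3) = (f(1,0),f(0,1),f(1,1))
replace slot 1: 2·((-5)+(-3)) − 2 = -18 → (-18,-5,-3)

-18,-5,-3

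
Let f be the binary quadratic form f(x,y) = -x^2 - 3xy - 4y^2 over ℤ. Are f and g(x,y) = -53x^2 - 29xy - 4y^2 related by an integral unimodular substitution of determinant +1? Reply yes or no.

D₁ = -7, D₂ = -7
f is negative-definite; reduce −f:
−f: translate: b→1 (≡3 mod 2), so (1,3,4)→(1,1,2)
−f: reduced (well bottom): (1,1,2) with a≤c, −a<b≤a
flip sign back: reduced form of f is (-1,-1,-2)
g is negative-definite; reduce −g:
−g: flip: (53,29,4)→(4,-29,53)
−g: translate: b→3 (≡-29 mod 8), so (4,-29,53)→(4,3,1)
−g: flip: (4,3,1)→(1,-3,4)
−g: translate: b→1 (≡-3 mod 2), so (1,-3,4)→(1,1,2)
−g: reduced (well bottom): (1,1,2) with a≤c, −a<b≤a
flip sign back: reduced form of g is (-1,-1,-2)
reduced forms (-1, -1, -2) vs (-1, -1, -2) ⇒ equivalent

yes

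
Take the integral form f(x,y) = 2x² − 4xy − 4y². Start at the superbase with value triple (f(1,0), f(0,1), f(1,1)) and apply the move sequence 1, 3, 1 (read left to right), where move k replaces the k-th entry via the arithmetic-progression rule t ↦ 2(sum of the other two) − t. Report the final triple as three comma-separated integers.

start (2,-4,-6) = (f(1,0),f(0,1),f(1,1))
replace slot 1: 2·((-4)+(-6)) − 2 = -22 → (-22,-4,-6)
replace slot 3: 2·((-22)+(-4)) − (-6) = -46 → (-22,-4,-46)
replace slot 1: 2·((-4)+(-46)) − (-22) = -78 → (-78,-4,-46)

-78,-4,-46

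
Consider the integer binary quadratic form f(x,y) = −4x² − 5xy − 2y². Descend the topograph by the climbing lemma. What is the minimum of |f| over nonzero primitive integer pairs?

translate: b→-3 (≡5 mod 8), so (4,5,2)→(4,-3,1)
flip: (4,-3,1)→(1,3,4)
translate: b→1 (≡3 mod 2), so (1,3,4)→(1,1,2)
reduced (well bottom): (1,1,2) with a≤c, −a<b≤a
well minimum |f| = |-1| = 1 (negative-definite)

1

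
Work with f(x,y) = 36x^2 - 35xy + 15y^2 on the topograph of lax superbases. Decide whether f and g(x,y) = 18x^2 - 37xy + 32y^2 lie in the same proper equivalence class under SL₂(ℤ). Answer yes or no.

D₁ = -935, D₂ = -935
f: flip: (36,-35,15)→(15,35,36)
f: translate: b→5 (≡35 mod 30), so (15,35,36)→(15,5,16)
f: reduced (well bottom): (15,5,16) with a≤c, −a<b≤a
g: translate: b→-1 (≡-37 mod 36), so (18,-37,32)→(18,-1,13)
g: flip: (18,-1,13)→(13,1,18)
g: reduced (well bottom): (13,1,18) with a≤c, −a<b≤a
reduced forms (15, 5, 16) vs (13, 1, 18) ⇒ inequivalent

no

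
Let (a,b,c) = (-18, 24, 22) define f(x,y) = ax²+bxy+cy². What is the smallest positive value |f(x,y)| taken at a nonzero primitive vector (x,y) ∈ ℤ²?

river: ρ → (22,20,-20)
river: ρ → (-20,20,22)
river: ρ → (22,24,-18)
river: ρ → (-18,12,28)
river: ρ → (28,44,-2)
river: ρ → (-2,44,28)
river: ρ → (28,12,-18)
river: ρ → (-18,24,22)
closes: descent 0, river 8
min |a| on river = 2

2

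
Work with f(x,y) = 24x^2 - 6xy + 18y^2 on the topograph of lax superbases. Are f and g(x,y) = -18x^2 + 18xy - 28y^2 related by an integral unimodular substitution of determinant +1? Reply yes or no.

D₁ = -1692, D₂ = -1692
f: flip: (24,-6,18)→(18,6,24)
f: reduced (well bottom): (18,6,24) with a≤c, −a<b≤a
g is negative-definite; reduce −g:
−g: translate: b→18 (≡-18 mod 36), so (18,-18,28)→(18,18,28)
−g: reduced (well bottom): (18,18,28) with a≤c, −a<b≤a
flip sign back: reduced form of g is (-18,-18,-28)
reduced forms (18, 6, 24) vs (-18, -18, -28) ⇒ inequivalent

no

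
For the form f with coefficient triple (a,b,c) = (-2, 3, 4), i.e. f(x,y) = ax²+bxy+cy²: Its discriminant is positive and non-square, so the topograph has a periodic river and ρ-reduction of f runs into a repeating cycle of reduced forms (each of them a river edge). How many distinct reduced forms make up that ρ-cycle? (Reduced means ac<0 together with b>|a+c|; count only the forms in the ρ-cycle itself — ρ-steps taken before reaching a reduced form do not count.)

D = 41, ⌊√D⌋ = 6
river: ρ → (4,5,-1)
river: ρ → (-1,5,4)
river: ρ → (4,3,-2)
river: ρ → (-2,5,2)
river: ρ → (2,3,-4)
river: ρ → (-4,5,1)
river: ρ → (1,5,-4)
river: ρ → (-4,3,2)
river: ρ → (2,5,-2)
river: ρ → (-2,3,4)
ρ-cycle length = 10 (tail of 0 descent steps not counted)

10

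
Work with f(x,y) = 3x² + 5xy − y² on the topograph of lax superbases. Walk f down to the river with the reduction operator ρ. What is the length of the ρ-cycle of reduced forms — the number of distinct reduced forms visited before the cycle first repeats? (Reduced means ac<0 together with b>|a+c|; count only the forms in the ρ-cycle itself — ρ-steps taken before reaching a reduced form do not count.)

D = 37, ⌊√D⌋ = 6
river: ρ → (-1,5,3)
river: ρ → (3,1,-3)
river: ρ → (-3,5,1)
river: ρ → (1,5,-3)
river: ρ → (-3,1,3)
river: ρ → (3,5,-1)
ρ-cycle length = 6 (tail of 0 descent steps not counted)

6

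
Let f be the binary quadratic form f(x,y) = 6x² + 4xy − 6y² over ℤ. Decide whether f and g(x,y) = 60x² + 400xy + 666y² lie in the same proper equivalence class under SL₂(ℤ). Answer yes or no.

D₁ = 160, D₂ = 160
river cycle of f (length 6): (-6, 8, 4), (4, 8, -6), (-6, 4, 6), (6, 8, -4), (-4, 8, 6), (6, 4, -6)
river cycle of g (length 6): (6, 8, -4), (-4, 8, 6), (6, 4, -6), (-6, 8, 4), (4, 8, -6), (-6, 4, 6)
cycles coincide ⇒ equivalent

yes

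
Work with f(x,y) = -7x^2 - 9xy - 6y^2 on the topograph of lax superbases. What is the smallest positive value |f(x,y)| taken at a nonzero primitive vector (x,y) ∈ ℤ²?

translate: b→-5 (≡9 mod 14), so (7,9,6)→(7,-5,4)
flip: (7,-5,4)→(4,5,7)
translate: b→-3 (≡5 mod 8), so (4,5,7)→(4,-3,6)
reduced (well bottom): (4,-3,6) with a≤c, −a<b≤a
well minimum |f| = |-4| = 4 (negative-definite)

4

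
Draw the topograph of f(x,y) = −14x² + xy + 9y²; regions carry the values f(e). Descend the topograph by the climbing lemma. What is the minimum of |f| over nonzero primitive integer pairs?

descent: ρ → (9,17,-6)  [lands on river]
river: ρ → (-6,19,6)
river: ρ → (6,17,-9)
river: ρ → (-9,19,4)
river: ρ → (4,21,-4)
river: ρ → (-4,19,9)
closes: descent 1, river 6
min |a| on river = 4

4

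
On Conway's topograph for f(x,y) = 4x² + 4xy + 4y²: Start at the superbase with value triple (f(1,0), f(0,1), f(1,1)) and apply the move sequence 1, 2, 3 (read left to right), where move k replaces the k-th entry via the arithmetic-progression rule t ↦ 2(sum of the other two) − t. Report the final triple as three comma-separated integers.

start (4,4,12) = (f(1,0),f(0,1),f(1,1))
replace slot 1: 2·(4+12) − 4 = 28 → (28,4,12)
replace slot 2: 2·(28+12) − 4 = 76 → (28,76,12)
replace slot 3: 2·(28+76) − 12 = 196 → (28,76,196)

28,76,196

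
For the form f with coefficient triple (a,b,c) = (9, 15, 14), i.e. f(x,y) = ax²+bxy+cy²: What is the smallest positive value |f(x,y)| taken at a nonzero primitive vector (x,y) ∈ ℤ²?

translate: b→-3 (≡15 mod 18), so (9,15,14)→(9,-3,8)
flip: (9,-3,8)→(8,3,9)
reduced (well bottom): (8,3,9) with a≤c, −a<b≤a
well minimum = a = 8

8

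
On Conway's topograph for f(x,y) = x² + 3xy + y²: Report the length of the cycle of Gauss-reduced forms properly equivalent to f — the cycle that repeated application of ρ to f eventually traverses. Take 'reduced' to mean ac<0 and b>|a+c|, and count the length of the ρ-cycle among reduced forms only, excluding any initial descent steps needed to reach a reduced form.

D = 5, ⌊√D⌋ = 2
descent: ρ → (1,1,-1)  [lands on river]
river: ρ → (-1,1,1)
ρ-cycle length = 2 (tail of 1 descent step not counted)

2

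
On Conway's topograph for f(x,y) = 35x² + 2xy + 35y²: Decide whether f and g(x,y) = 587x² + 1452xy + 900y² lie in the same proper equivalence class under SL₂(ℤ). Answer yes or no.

D₁ = -4896, D₂ = -4896
f: reduced (well bottom): (35,2,35) with a≤c, −a<b≤a
g: translate: b→278 (≡1452 mod 1174), so (587,1452,900)→(587,278,35)
g: flip: (587,278,35)→(35,-278,587)
g: translate: b→2 (≡-278 mod 70), so (35,-278,587)→(35,2,35)
g: reduced (well bottom): (35,2,35) with a≤c, −a<b≤a
reduced forms (35, 2, 35) vs (35, 2, 35) ⇒ equivalent

yes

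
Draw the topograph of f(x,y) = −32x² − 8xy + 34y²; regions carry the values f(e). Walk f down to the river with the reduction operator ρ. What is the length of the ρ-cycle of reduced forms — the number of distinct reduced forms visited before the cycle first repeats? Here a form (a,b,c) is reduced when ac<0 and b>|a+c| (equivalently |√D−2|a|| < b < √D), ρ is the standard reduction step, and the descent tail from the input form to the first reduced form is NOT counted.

D = 4416, ⌊√D⌋ = 66
descent: ρ → (34,8,-32)  [lands on river]
river: ρ → (-32,56,10)
river: ρ → (10,64,-8)
river: ρ → (-8,64,10)
river: ρ → (10,56,-32)
river: ρ → (-32,8,34)
river: ρ → (34,60,-6)
river: ρ → (-6,60,34)
ρ-cycle length = 8 (tail of 1 descent step not counted)

8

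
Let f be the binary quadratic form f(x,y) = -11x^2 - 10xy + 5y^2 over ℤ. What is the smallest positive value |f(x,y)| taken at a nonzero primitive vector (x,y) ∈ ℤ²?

descent: ρ → (5,10,-11)  [lands on river]
river: ρ → (-11,12,4)
river: ρ → (4,12,-11)
river: ρ → (-11,10,5)
closes: descent 1, river 4
min |a| on river = 4

4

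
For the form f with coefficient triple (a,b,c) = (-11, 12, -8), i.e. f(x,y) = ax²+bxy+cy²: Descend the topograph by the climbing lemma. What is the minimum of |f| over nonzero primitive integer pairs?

translate: b→10 (≡-12 mod 22), so (11,-12,8)→(11,10,7)
flip: (11,10,7)→(7,-10,11)
translate: b→4 (≡-10 mod 14), so (7,-10,11)→(7,4,8)
reduced (well bottom): (7,4,8) with a≤c, −a<b≤a
well minimum |f| = |-7| = 7 (negative-definite)

7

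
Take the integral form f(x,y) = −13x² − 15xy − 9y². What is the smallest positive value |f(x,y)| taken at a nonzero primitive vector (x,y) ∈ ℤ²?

translate: b→-11 (≡15 mod 26), so (13,15,9)→(13,-11,7)
flip: (13,-11,7)→(7,11,13)
translate: b→-3 (≡11 mod 14), so (7,11,13)→(7,-3,9)
reduced (well bottom): (7,-3,9) with a≤c, −a<b≤a
well minimum |f| = |-7| = 7 (negative-definite)

7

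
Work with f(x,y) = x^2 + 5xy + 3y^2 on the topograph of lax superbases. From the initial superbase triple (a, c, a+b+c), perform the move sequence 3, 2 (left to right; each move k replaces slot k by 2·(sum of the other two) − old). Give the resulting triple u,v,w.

start (1,3,9) = (f(1,0),f(0,1),f(1,1))
replace slot 3: 2·(1+3) − 9 = -1 → (1,3,-1)
replace slot 2: 2·(1+(-1)) − 3 = -3 → (1,-3,-1)

1,-3,-1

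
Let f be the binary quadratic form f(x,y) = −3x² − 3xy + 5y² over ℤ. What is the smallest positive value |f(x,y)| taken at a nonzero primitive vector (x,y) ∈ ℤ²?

descent: ρ → (5,3,-3)  [lands on river]
river: ρ → (-3,3,5)
river: ρ → (5,7,-1)
river: ρ → (-1,7,5)
closes: descent 1, river 4
min |a| on river = 1

1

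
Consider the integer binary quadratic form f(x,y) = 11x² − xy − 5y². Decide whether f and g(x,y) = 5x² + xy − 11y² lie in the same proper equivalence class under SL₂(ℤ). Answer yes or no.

D₁ = 221, D₂ = 221
river cycle of f (length 4): (-5, 11, 5), (5, 9, -7), (-7, 5, 7), (7, 9, -5)
river cycle of g (length 4): (5, 11, -5), (-5, 9, 7), (7, 5, -7), (-7, 9, 5)
cycles differ ⇒ inequivalent

no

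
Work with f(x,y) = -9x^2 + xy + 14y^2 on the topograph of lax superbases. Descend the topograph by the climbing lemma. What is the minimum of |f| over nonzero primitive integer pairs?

descent: ρ → (14,-1,-9)
descent: ρ → (-9,19,4)  [lands on river]
river: ρ → (4,21,-4)
river: ρ → (-4,19,9)
river: ρ → (9,17,-6)
river: ρ → (-6,19,6)
river: ρ → (6,17,-9)
closes: descent 2, river 6
min |a| on river = 4

4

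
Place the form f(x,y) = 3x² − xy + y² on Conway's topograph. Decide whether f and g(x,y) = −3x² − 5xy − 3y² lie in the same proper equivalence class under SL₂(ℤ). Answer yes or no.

D₁ = -11, D₂ = -11
f: flip: (3,-1,1)→(1,1,3)
f: reduced (well bottom): (1,1,3) with a≤c, −a<b≤a
g is negative-definite; reduce −g:
−g: translate: b→-1 (≡5 mod 6), so (3,5,3)→(3,-1,1)
−g: flip: (3,-1,1)→(1,1,3)
−g: reduced (well bottom): (1,1,3) with a≤c, −a<b≤a
flip sign back: reduced form of g is (-1,-1,-3)
reduced forms (1, 1, 3) vs (-1, -1, -3) ⇒ inequivalent

no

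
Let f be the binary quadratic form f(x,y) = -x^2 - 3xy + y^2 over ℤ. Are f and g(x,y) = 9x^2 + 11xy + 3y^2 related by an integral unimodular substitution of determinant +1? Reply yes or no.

D₁ = 13, D₂ = 13
river cycle of f (length 2): (1, 3, -1), (-1, 3, 1)
river cycle of g (length 2): (-1, 3, 1), (1, 3, -1)
cycles coincide ⇒ equivalent

yes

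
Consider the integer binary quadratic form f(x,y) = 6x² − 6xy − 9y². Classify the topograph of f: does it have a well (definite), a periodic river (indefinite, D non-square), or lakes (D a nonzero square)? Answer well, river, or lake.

D = b²−4ac = (-6)² − 4·6·(-9) = 252
D > 0 non-square ⇒ indefinite ⇒ periodic river

river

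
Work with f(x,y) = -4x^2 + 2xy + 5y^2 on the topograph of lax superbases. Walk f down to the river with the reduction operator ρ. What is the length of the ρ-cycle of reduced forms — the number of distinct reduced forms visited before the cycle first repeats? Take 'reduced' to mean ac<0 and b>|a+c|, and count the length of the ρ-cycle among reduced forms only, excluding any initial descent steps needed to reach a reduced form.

D = 84, ⌊√D⌋ = 9
river: ρ → (5,8,-1)
river: ρ → (-1,8,5)
river: ρ → (5,2,-4)
river: ρ → (-4,6,3)
river: ρ → (3,6,-4)
river: ρ → (-4,2,5)
ρ-cycle length = 6 (tail of 0 descent steps not counted)

6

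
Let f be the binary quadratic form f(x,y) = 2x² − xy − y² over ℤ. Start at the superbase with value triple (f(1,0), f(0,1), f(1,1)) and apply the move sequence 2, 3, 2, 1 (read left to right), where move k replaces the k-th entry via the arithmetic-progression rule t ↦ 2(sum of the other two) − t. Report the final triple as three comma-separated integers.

start (2,-1,0) = (f(1,0),f(0,1),f(1,1))
replace slot 2: 2·(2+0) − (-1) = 5 → (2,5,0)
replace slot 3: 2·(2+5) − 0 = 14 → (2,5,14)
replace slot 2: 2·(2+14) − 5 = 27 → (2,27,14)
replace slot 1: 2·(27+14) − 2 = 80 → (80,27,14)

80,27,14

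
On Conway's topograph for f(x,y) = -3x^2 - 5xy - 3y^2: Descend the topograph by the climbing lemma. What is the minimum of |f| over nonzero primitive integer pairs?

translate: b→-1 (≡5 mod 6), so (3,5,3)→(3,-1,1)
flip: (3,-1,1)→(1,1,3)
reduced (well bottom): (1,1,3) with a≤c, −a<b≤a
well minimum |f| = |-1| = 1 (negative-definite)

1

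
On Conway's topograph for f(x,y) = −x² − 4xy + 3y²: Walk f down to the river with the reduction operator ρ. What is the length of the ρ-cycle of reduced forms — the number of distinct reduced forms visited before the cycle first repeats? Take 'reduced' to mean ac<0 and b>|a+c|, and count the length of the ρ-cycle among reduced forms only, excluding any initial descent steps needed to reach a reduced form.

D = 28, ⌊√D⌋ = 5
descent: ρ → (3,4,-1)  [lands on river]
river: ρ → (-1,4,3)
river: ρ → (3,2,-2)
river: ρ → (-2,2,3)
ρ-cycle length = 4 (tail of 1 descent step not counted)

4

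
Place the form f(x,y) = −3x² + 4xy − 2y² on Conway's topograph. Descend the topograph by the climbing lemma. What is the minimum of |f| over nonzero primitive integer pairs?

translate: b→2 (≡-4 mod 6), so (3,-4,2)→(3,2,1)
flip: (3,2,1)→(1,-2,3)
translate: b→0 (≡-2 mod 2), so (1,-2,3)→(1,0,2)
reduced (well bottom): (1,0,2) with a≤c, −a<b≤a
well minimum |f| = |-1| = 1 (negative-definite)

1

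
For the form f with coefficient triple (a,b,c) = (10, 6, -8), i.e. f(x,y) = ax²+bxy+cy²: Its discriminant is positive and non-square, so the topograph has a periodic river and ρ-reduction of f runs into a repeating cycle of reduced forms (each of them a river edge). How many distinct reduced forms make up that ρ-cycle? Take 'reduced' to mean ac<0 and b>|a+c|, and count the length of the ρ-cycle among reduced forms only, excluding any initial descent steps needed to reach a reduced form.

D = 356, ⌊√D⌋ = 18
river: ρ → (-8,10,8)
river: ρ → (8,6,-10)
river: ρ → (-10,14,4)
river: ρ → (4,18,-2)
river: ρ → (-2,18,4)
river: ρ → (4,14,-10)
river: ρ → (-10,6,8)
river: ρ → (8,10,-8)
river: ρ → (-8,6,10)
river: ρ → (10,14,-4)
river: ρ → (-4,18,2)
river: ρ → (2,18,-4)
river: ρ → (-4,14,10)
river: ρ → (10,6,-8)
ρ-cycle length = 14 (tail of 0 descent steps not counted)

14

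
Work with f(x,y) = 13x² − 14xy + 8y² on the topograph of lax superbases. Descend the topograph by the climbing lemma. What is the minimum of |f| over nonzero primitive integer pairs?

translate: b→12 (≡-14 mod 26), so (13,-14,8)→(13,12,7)
flip: (13,12,7)→(7,-12,13)
translate: b→2 (≡-12 mod 14), so (7,-12,13)→(7,2,8)
reduced (well bottom): (7,2,8) with a≤c, −a<b≤a
well minimum = a = 7

7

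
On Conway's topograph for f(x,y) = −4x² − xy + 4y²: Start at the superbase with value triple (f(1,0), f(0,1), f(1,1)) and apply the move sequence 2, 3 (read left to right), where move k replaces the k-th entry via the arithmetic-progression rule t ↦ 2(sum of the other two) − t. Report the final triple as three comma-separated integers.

start (-4,4,-1) = (f(1,0),f(0,1),f(1,1))
replace slot 2: 2·((-4)+(-1)) − 4 = -14 → (-4,-14,-1)
replace slot 3: 2·((-4)+(-14)) − (-1) = -35 → (-4,-14,-35)

-4,-14,-35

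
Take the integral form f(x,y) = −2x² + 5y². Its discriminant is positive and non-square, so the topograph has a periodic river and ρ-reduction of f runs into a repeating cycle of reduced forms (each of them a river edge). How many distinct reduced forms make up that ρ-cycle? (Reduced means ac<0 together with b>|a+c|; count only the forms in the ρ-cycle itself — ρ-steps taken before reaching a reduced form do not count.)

D = 40, ⌊√D⌋ = 6
descent: ρ → (5,0,-2)
descent: ρ → (-2,4,3)  [lands on river]
river: ρ → (3,2,-3)
river: ρ → (-3,4,2)
river: ρ → (2,4,-3)
river: ρ → (-3,2,3)
river: ρ → (3,4,-2)
ρ-cycle length = 6 (tail of 2 descent steps not counted)

6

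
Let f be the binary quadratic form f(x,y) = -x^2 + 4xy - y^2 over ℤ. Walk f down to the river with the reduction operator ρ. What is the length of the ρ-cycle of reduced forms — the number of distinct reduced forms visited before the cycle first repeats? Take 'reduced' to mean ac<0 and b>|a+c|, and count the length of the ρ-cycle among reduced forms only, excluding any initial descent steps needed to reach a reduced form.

D = 12, ⌊√D⌋ = 3
descent: ρ → (-1,2,2)  [lands on river]
river: ρ → (2,2,-1)
ρ-cycle length = 2 (tail of 1 descent step not counted)

2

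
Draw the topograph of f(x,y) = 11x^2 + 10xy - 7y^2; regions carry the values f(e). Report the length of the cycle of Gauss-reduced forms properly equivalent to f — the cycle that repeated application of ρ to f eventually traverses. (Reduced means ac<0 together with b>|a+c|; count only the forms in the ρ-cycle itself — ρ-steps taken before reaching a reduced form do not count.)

D = 408, ⌊√D⌋ = 20
river: ρ → (-7,18,3)
river: ρ → (3,18,-7)
river: ρ → (-7,10,11)
river: ρ → (11,12,-6)
river: ρ → (-6,12,11)
river: ρ → (11,10,-7)
ρ-cycle length = 6 (tail of 0 descent steps not counted)

6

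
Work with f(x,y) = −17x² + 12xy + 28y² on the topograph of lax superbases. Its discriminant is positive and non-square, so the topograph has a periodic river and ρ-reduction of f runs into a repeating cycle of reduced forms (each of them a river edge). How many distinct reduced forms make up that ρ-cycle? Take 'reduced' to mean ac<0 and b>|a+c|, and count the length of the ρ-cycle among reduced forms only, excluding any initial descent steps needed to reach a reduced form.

D = 2048, ⌊√D⌋ = 45
river: ρ → (28,44,-1)
river: ρ → (-1,44,28)
river: ρ → (28,12,-17)
river: ρ → (-17,22,23)
river: ρ → (23,24,-16)
river: ρ → (-16,40,7)
river: ρ → (7,44,-4)
river: ρ → (-4,44,7)
river: ρ → (7,40,-16)
river: ρ → (-16,24,23)
river: ρ → (23,22,-17)
river: ρ → (-17,12,28)
ρ-cycle length = 12 (tail of 0 descent steps not counted)

12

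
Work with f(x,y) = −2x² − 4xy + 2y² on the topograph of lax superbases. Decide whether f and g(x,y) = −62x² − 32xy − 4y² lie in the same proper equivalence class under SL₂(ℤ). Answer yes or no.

D₁ = 32, D₂ = 32
river cycle of f (length 2): (2, 4, -2), (-2, 4, 2)
river cycle of g (length 2): (2, 4, -2), (-2, 4, 2)
cycles coincide ⇒ equivalent

yes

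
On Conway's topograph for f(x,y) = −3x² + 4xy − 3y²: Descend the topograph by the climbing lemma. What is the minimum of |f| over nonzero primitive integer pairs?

translate: b→2 (≡-4 mod 6), so (3,-4,3)→(3,2,2)
flip: (3,2,2)→(2,-2,3)
translate: b→2 (≡-2 mod 4), so (2,-2,3)→(2,2,3)
reduced (well bottom): (2,2,3) with a≤c, −a<b≤a
well minimum |f| = |-2| = 2 (negative-definite)

2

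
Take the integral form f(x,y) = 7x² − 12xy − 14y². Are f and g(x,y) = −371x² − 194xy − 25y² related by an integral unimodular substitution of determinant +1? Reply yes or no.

D₁ = 536, D₂ = 536
river cycle of f (length 14): (-14, 12, 7), (7, 16, -10), (-10, 4, 13), (13, 22, -1), (-1, 22, 13), (13, 4, -10), (-10, 16, 7), (7, 12, -14), (-14, 16, 5), (5, 14, -17), … (4 more)
river cycle of g (length 14): (5, 16, -14), (-14, 12, 7), (7, 16, -10), (-10, 4, 13), (13, 22, -1), (-1, 22, 13), (13, 4, -10), (-10, 16, 7), (7, 12, -14), (-14, 16, 5), … (4 more)
cycles coincide ⇒ equivalent

yes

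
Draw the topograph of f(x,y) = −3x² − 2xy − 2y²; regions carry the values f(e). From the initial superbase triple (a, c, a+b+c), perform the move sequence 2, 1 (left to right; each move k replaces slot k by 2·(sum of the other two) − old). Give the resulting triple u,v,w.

start (-3,-2,-7) = (f(1,0),f(0,1),f(1,1))
replace slot 2: 2·((-3)+(-7)) − (-2) = -18 → (-3,-18,-7)
replace slot 1: 2·((-18)+(-7)) − (-3) = -47 → (-47,-18,-7)

-47,-18,-7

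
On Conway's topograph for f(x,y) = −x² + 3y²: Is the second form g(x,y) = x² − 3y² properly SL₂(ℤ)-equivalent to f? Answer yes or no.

D₁ = 12, D₂ = 12
river cycle of f (length 2): (-1, 2, 2), (2, 2, -1)
river cycle of g (length 2): (1, 2, -2), (-2, 2, 1)
cycles differ ⇒ inequivalent

no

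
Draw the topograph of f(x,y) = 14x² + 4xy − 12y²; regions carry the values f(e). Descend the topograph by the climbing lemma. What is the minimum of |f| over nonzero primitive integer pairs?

river: ρ → (-12,20,6)
river: ρ → (6,16,-18)
river: ρ → (-18,20,4)
river: ρ → (4,20,-18)
river: ρ → (-18,16,6)
river: ρ → (6,20,-12)
river: ρ → (-12,4,14)
river: ρ → (14,24,-2)
river: ρ → (-2,24,14)
river: ρ → (14,4,-12)
closes: descent 0, river 10
min |a| on river = 2

2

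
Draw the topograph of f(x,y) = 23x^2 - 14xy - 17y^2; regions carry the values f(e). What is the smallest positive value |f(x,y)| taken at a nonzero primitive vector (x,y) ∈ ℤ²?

descent: ρ → (-17,14,23)  [lands on river]
river: ρ → (23,32,-8)
river: ρ → (-8,32,23)
river: ρ → (23,14,-17)
river: ρ → (-17,20,20)
river: ρ → (20,20,-17)
closes: descent 1, river 6
min |a| on river = 8

8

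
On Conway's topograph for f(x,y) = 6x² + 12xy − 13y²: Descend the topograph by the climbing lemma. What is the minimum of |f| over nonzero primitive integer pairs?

river: ρ → (-13,14,5)
river: ρ → (5,16,-10)
river: ρ → (-10,4,11)
river: ρ → (11,18,-3)
river: ρ → (-3,18,11)
river: ρ → (11,4,-10)
river: ρ → (-10,16,5)
river: ρ → (5,14,-13)
river: ρ → (-13,12,6)
river: ρ → (6,12,-13)
closes: descent 0, river 10
min |a| on river = 3

3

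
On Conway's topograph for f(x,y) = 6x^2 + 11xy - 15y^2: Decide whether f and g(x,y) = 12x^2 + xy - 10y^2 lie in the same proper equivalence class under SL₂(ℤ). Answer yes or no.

D₁ = 481, D₂ = 481
river cycle of f (length 26): (-15, 19, 2), (2, 21, -5), (-5, 19, 6), (6, 17, -8), (-8, 15, 8), (8, 17, -6), (-6, 19, 5), (5, 21, -2), (-2, 19, 15), (15, 11, -6), … (16 more)
river cycle of g (length 30): (-10, 19, 3), (3, 17, -16), (-16, 15, 4), (4, 17, -12), (-12, 7, 9), (9, 11, -10), (-10, 9, 10), (10, 11, -9), (-9, 7, 12), (12, 17, -4), … (20 more)
cycles differ ⇒ inequivalent

no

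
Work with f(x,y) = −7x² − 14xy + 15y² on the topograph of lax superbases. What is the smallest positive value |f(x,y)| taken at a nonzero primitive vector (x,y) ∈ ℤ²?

descent: ρ → (15,14,-7)  [lands on river]
river: ρ → (-7,14,15)
river: ρ → (15,16,-6)
river: ρ → (-6,20,9)
river: ρ → (9,16,-10)
river: ρ → (-10,24,1)
river: ρ → (1,24,-10)
river: ρ → (-10,16,9)
river: ρ → (9,20,-6)
river: ρ → (-6,16,15)
closes: descent 1, river 10
min |a| on river = 1

1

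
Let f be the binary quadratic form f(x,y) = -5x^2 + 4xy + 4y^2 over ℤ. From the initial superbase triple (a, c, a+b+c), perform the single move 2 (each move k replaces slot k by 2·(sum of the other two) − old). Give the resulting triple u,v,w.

start (-5,4,3) = (f(1,0),f(0,1),f(1,1))
replace slot 2: 2·((-5)+3) − 4 = -8 → (-5,-8,3)

-5,-8,3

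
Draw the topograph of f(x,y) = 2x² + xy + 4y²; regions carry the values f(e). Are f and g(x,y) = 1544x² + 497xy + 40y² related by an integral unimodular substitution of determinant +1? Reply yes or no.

D₁ = -31, D₂ = -31
f: reduced (well bottom): (2,1,4) with a≤c, −a<b≤a
g: flip: (1544,497,40)→(40,-497,1544)
g: translate: b→-17 (≡-497 mod 80), so (40,-497,1544)→(40,-17,2)
g: flip: (40,-17,2)→(2,17,40)
g: translate: b→1 (≡17 mod 4), so (2,17,40)→(2,1,4)
g: reduced (well bottom): (2,1,4) with a≤c, −a<b≤a
reduced forms (2, 1, 4) vs (2, 1, 4) ⇒ equivalent

yes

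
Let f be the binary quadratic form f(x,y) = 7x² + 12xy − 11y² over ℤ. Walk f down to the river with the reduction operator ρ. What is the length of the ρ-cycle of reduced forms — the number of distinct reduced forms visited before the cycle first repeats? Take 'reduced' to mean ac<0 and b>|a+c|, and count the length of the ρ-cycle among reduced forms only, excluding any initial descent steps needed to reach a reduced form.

D = 452, ⌊√D⌋ = 21
river: ρ → (-11,10,8)
river: ρ → (8,6,-13)
river: ρ → (-13,20,1)
river: ρ → (1,20,-13)
river: ρ → (-13,6,8)
river: ρ → (8,10,-11)
river: ρ → (-11,12,7)
river: ρ → (7,16,-7)
river: ρ → (-7,12,11)
river: ρ → (11,10,-8)
river: ρ → (-8,6,13)
river: ρ → (13,20,-1)
river: ρ → (-1,20,13)
river: ρ → (13,6,-8)
river: ρ → (-8,10,11)
river: ρ → (11,12,-7)
river: ρ → (-7,16,7)
river: ρ → (7,12,-11)
ρ-cycle length = 18 (tail of 0 descent steps not counted)

18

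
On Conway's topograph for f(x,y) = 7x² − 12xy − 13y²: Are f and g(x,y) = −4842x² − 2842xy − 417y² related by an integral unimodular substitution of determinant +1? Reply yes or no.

D₁ = 508, D₂ = 508
river cycle of f (length 12): (-13, 12, 7), (7, 16, -9), (-9, 20, 3), (3, 22, -2), (-2, 22, 3), (3, 20, -9), (-9, 16, 7), (7, 12, -13), (-13, 14, 6), (6, 22, -1), … (2 more)
river cycle of g (length 12): (-13, 12, 7), (7, 16, -9), (-9, 20, 3), (3, 22, -2), (-2, 22, 3), (3, 20, -9), (-9, 16, 7), (7, 12, -13), (-13, 14, 6), (6, 22, -1), … (2 more)
cycles coincide ⇒ equivalent

yes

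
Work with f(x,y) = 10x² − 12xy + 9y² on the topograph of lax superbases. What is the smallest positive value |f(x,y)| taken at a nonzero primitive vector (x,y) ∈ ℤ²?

translate: b→8 (≡-12 mod 20), so (10,-12,9)→(10,8,7)
flip: (10,8,7)→(7,-8,10)
translate: b→6 (≡-8 mod 14), so (7,-8,10)→(7,6,9)
reduced (well bottom): (7,6,9) with a≤c, −a<b≤a
well minimum = a = 7

7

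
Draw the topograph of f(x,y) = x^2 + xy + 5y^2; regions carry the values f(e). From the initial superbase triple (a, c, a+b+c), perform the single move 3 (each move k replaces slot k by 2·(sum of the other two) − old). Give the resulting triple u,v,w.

start (1,5,7) = (f(1,0),f(0,1),f(1,1))
replace slot 3: 2·(1+5) − 7 = 5 → (1,5,5)

1,5,5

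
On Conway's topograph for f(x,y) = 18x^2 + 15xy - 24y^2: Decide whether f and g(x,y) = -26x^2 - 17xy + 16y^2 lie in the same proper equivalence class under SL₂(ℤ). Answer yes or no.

D₁ = 1953, D₂ = 1953
river cycle of f (length 16): (-24, 33, 9), (9, 39, -12), (-12, 33, 18), (18, 39, -6), (-6, 33, 36), (36, 39, -3), (-3, 39, 36), (36, 33, -6), (-6, 39, 18), (18, 33, -12), … (6 more)
river cycle of g (length 16): (16, 17, -26), (-26, 35, 7), (7, 35, -26), (-26, 17, 16), (16, 15, -27), (-27, 39, 4), (4, 41, -17), (-17, 27, 18), (18, 9, -26), (-26, 43, 1), … (6 more)
cycles differ ⇒ inequivalent

no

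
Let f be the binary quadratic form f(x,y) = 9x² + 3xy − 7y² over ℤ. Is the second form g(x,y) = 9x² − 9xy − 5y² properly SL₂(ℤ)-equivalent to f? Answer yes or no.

D₁ = 261, D₂ = 261
river cycle of f (length 8): (-7, 11, 5), (5, 9, -9), (-9, 9, 5), (5, 11, -7), (-7, 3, 9), (9, 15, -1), (-1, 15, 9), (9, 3, -7)
river cycle of g (length 8): (-5, 9, 9), (9, 9, -5), (-5, 11, 7), (7, 3, -9), (-9, 15, 1), (1, 15, -9), (-9, 3, 7), (7, 11, -5)
cycles differ ⇒ inequivalent

no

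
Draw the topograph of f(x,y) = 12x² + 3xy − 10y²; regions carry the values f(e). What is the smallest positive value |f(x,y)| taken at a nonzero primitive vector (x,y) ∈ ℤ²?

river: ρ → (-10,17,5)
river: ρ → (5,13,-16)
river: ρ → (-16,19,2)
river: ρ → (2,21,-6)
river: ρ → (-6,15,11)
river: ρ → (11,7,-10)
river: ρ → (-10,13,8)
river: ρ → (8,19,-4)
river: ρ → (-4,21,3)
river: ρ → (3,21,-4)
river: ρ → (-4,19,8)
river: ρ → (8,13,-10)
river: ρ → (-10,7,11)
river: ρ → (11,15,-6)
river: ρ → (-6,21,2)
river: ρ → (2,19,-16)
river: ρ → (-16,13,5)
river: ρ → (5,17,-10)
river: ρ → (-10,3,12)
river: ρ → (12,21,-1)
river: ρ → (-1,21,12)
river: ρ → (12,3,-10)
closes: descent 0, river 22
min |a| on river = 1

1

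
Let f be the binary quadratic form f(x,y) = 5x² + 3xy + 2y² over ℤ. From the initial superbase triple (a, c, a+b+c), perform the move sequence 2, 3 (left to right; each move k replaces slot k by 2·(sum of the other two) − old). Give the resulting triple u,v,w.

start (5,2,10) = (f(1,0),f(0,1),f(1,1))
replace slot 2: 2·(5+10) − 2 = 28 → (5,28,10)
replace slot 3: 2·(5+28) − 10 = 56 → (5,28,56)

5,28,56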